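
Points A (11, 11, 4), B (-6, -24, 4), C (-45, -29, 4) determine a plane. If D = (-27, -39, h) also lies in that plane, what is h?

4

The plane through A, B, C has equation −1280z = -5120.
Substituting D: (-1280)h + (0) = -5120, so h = 4.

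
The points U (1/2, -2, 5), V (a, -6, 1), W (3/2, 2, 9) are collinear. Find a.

-1/2

Collinearity requires UV × UW = 0; each component is linear in a.
The y-component gives (-4)a + (-2) = 0, so a = -1/2.
The remaining components then also vanish.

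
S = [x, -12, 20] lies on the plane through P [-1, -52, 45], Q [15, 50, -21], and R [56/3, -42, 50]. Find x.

20/3

Coplanarity requires PQ · (PR × PS) = 0.
PQ = (16, 102, -66), PR = (59/3, 10, 5); the triple product is linear in x with coefficient 1170 and constant term -7800.
Setting it to zero: x = 20/3.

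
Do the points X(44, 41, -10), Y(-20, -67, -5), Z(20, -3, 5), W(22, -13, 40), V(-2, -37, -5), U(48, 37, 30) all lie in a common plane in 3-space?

No

The plane through X, Y, Z has normal n = XY × XZ = (-1400, 840, 224) and equation n·P = -29400.
Checking the remaining points: n·W = -32760, n·V = -29400, n·U = -29400.
Since n·W = -32760 ≠ -29400, W is off the plane and the points are not all coplanar.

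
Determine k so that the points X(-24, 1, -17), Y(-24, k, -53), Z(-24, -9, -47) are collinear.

-11

Direction XZ = (0, -10, -30). From the z-coordinate of Y, the parameter along the line is τ = (-53 − (-17))/(-30) = 6/5.
Then k = 1 + 6/5·(-10) = -11.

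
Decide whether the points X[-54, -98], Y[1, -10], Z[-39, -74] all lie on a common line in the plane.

XY = (55, 88), XZ = (15, 24).
Twice the signed area of △XYZ is (55)(24) − (88)(15) = 0.
The triangle is degenerate (zero area), so the points are collinear.

Yes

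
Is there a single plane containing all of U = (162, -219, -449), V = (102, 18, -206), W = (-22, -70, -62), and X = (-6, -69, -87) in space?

With U as base: UV = (-60, 237, 243), UW = (-184, 149, 387), UX = (-168, 150, 362).
UW × UX = (-4112, 1592, -2568).
UV · (UW × UX) = 0.
The scalar triple product vanishes, so the four points are coplanar.

Yes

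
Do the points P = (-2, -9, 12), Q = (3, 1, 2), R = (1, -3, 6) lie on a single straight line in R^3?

Yes

PQ = (5, 10, -10), PR = (3, 6, -6).
PQ × PR = (0, 0, 0).
The cross product vanishes, so the three points are collinear.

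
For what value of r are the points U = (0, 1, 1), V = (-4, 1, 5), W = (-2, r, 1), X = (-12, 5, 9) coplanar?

3

Normal to plane UVX: n = (-16, -16, -16); plane equation n·P = -32.
Requiring n·W = -32: (-16)r + (16) = -32.
So r = 3.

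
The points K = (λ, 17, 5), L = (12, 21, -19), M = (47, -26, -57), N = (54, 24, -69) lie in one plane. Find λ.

Coplanarity ⇔ det[KL; KM; KN] = 0.
Expanding, this is linear in λ: (-2464)λ + (-19712) = 0.
So λ = -8.

-8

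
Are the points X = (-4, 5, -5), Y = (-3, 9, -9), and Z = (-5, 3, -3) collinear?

No

XY = (1, 4, -4), XZ = (-1, -2, 2).
Comparing components 3 and 1: (-4)(-1) − (1)(2) = 2 ≠ 0, so XY and XZ are not parallel and the points are not collinear.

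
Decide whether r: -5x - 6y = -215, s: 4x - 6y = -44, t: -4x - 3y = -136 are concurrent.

Intersecting r and s: solving the 2×2 system gives (x, y) = (19, 20).
Substitute into t: (-4)(19) + (-3)(20) = -136.
This equals -136, so (19, 20) lies on all three lines and they are concurrent.

Yes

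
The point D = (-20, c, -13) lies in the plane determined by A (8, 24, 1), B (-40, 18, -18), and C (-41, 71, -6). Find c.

8

Coplanarity requires AB · (AC × AD) = 0.
AB = (-48, -6, -19), AC = (-49, 47, -7); the triple product is linear in c with coefficient 595 and constant term -4760.
Setting it to zero: c = 8.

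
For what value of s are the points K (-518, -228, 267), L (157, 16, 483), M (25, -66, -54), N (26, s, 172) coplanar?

-50

Coplanarity ⇔ det[KL; KM; KN] = 0.
Expanding, this is linear in s: (333963)s + (16698150) = 0.
So s = -50.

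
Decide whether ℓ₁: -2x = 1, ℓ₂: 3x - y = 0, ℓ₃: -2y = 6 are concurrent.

Intersecting ℓ₁ and ℓ₂: solving the 2×2 system gives (x, y) = (-1/2, -3/2).
Substitute into ℓ₃: (0)(-1/2) + (-2)(-3/2) = 3.
But ℓ₃ requires 6 ≠ 3, so the three lines have no common point.

No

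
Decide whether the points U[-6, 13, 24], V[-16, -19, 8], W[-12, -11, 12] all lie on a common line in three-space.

No

UV = (-10, -32, -16), UW = (-6, -24, -12).
Comparing components 3 and 1: (-16)(-6) − (-10)(-12) = -24 ≠ 0, so UV and UW are not parallel and the points are not collinear.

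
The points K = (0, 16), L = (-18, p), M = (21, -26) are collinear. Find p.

52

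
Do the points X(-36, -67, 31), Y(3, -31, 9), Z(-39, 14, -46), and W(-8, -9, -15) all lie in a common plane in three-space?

With X as base: XY = (39, 36, -22), XZ = (-3, 81, -77), XW = (28, 58, -46).
XZ × XW = (740, -2294, -2442).
XY · (XZ × XW) = 0.
The scalar triple product vanishes, so the four points are coplanar.

Yes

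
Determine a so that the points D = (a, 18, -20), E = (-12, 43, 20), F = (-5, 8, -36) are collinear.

-7

Direction EF = (7, -35, -56). From the y-coordinate of D, the parameter along the line is τ = (18 − 43)/(-35) = 5/7.
Then a = (-12) + 5/7·(7) = -7.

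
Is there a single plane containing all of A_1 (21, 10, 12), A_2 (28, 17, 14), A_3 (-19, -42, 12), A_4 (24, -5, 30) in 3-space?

Yes

With A_1 as base: A_1A_2 = (7, 7, 2), A_1A_3 = (-40, -52, 0), A_1A_4 = (3, -15, 18).
A_1A_3 × A_1A_4 = (-936, 720, 756).
A_1A_2 · (A_1A_3 × A_1A_4) = 0.
The scalar triple product vanishes, so the four points are coplanar.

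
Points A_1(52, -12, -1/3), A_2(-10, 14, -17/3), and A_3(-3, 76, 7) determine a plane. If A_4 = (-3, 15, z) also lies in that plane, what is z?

The plane through A_1, A_2, A_3 has equation 660x + 748y − 4026z = 26686.
Substituting A_4: (-4026)z + (9240) = 26686, so z = -13/3.

-13/3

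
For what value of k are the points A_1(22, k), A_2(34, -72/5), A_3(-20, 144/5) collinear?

Collinearity: (A_1 − A_2) must be parallel to (A_3 − A_2) = (-54, 216/5).
Cross-multiplying the components: (k − (-72/5))·(-54) = (-12)·(216/5).
Solving gives k = -24/5.

-24/5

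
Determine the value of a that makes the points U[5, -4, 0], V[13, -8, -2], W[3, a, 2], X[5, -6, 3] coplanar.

-4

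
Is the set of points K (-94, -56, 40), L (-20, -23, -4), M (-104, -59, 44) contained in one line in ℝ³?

No

KL = (74, 33, -44), KM = (-10, -3, 4).
KL × KM = (0, 144, 108).
The cross product is nonzero, so the points do not lie on one line.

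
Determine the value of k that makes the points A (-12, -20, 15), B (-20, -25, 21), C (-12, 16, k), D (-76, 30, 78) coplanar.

Coplanarity ⇔ det[AB; AC; AD] = 0.
Expanding, this is linear in k: (720)k + (-15120) = 0.
So k = 21.

21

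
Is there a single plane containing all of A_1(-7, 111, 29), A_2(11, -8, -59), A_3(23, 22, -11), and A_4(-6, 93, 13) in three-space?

The four points are coplanar iff the 3×3 determinant with rows A_1A_2, A_1A_3, A_1A_4 is zero.
Rows: (18, -119, -88), (30, -89, -40), (1, -18, -16).
Expanding along the first row: (18)(704) − (-119)(-440) + (-88)(-451) = 0.
Zero determinant ⇒ coplanar.

Yes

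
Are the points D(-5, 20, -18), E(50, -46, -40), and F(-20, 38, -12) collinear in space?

Yes

DE = (55, -66, -22), DF = (-15, 18, 6).
Each component of DF is -3/11 times the corresponding component of DE, so DF = -3/11·DE and the points are collinear.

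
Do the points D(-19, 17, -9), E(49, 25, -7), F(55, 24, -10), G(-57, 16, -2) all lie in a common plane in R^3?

The four points are coplanar iff the 3×3 determinant with rows DE, DF, DG is zero.
Rows: (68, 8, 2), (74, 7, -1), (-38, -1, 7).
Expanding along the first row: (68)(48) − (8)(480) + (2)(192) = -192.
Nonzero ⇒ not coplanar.

No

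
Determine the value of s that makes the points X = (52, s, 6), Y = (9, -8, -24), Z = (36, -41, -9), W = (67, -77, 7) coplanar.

Coplanarity ⇔ det[XY; XZ; XW] = 0.
Expanding, this is linear in s: (-33)s + (-2310) = 0.
So s = -70.

-70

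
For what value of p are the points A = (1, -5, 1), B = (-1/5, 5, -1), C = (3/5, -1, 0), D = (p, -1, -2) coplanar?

7/5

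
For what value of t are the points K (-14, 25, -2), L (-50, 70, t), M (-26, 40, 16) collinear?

52

Collinearity requires KL × KM = 0; each component is linear in t.
The x-component gives (-15)t + (780) = 0, so t = 52.
The remaining components then also vanish.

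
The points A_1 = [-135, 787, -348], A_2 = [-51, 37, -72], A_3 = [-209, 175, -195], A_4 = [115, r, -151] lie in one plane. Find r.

561

Normal to plane A_1A_2A_3: n = (54162, -33276, -106908); plane equation n·P = 3703902.
Requiring n·A_4 = 3703902: (-33276)r + (22371738) = 3703902.
So r = 561.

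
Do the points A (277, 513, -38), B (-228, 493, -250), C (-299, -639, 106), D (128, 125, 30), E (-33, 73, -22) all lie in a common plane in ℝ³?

Yes

The plane through A, B, C has normal n = AB × AC = (-247104, 194832, 570240) and equation n·P = 9831888.
Checking the remaining points: n·D = 9831888, n·E = 9831888.
All equal 9831888, so all 5 points lie in one plane.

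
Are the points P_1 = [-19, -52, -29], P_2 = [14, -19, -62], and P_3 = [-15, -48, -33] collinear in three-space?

P_1P_2 = (33, 33, -33), P_1P_3 = (4, 4, -4).
P_1P_2 × P_1P_3 = (0, 0, 0).
The cross product vanishes, so the three points are collinear.

Yes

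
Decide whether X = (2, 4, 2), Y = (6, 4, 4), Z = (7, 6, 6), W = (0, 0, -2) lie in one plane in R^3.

Yes

A normal to the plane through X, Y, Z is n = XY × XZ = (-4, -6, 8).
The plane has equation n·P = -16. For W: n·W = -16.
Equal, so W lies in the plane and all four are coplanar.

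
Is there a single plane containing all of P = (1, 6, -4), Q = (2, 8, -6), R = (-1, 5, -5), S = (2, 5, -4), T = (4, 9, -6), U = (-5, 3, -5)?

The plane through P, Q, R has normal n = PQ × PR = (-4, 5, 3) and equation n·X = 14.
Checking the remaining points: n·S = 5, n·T = 11, n·U = 20.
Since n·S = 5 ≠ 14, S is off the plane and the points are not all coplanar.

No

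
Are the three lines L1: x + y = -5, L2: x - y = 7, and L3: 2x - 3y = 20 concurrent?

The three lines meet at one point iff the augmented coefficient matrix [aᵢ bᵢ cᵢ] has rank < 3, i.e. its determinant vanishes.
Here the determinant is 0.
It vanishes, so the lines are concurrent at (1, -6).

Yes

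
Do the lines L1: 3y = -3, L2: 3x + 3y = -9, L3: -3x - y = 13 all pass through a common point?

No

The three lines meet at one point iff the augmented coefficient matrix [aᵢ bᵢ cᵢ] has rank < 3, i.e. its determinant vanishes.
Here the determinant is -54.
Nonzero, so no common point exists.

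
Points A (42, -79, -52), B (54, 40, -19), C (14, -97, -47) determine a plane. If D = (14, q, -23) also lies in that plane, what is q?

The plane through A, B, C has equation 1189x − 984y + 3116z = -34358.
Substituting D: (-984)q + (-55022) = -34358, so q = -21.

-21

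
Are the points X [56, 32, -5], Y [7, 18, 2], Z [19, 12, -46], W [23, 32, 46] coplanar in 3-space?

A normal to the plane through X, Y, Z is n = XY × XZ = (714, -2268, 462).
The plane has equation n·P = -34902. For W: n·W = -34902.
Equal, so W lies in the plane and all four are coplanar.

Yes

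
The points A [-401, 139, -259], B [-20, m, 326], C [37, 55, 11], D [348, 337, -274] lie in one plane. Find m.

Coplanarity ⇔ det[AB; AC; AD] = 0.
Expanding, this is linear in m: (208800)m + (38628000) = 0.
So m = -185.

-185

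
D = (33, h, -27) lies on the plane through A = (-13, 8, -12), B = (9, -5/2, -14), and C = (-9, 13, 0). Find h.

The plane through A, B, C has equation −116x − 272y + 152z = -2492.
Substituting D: (-272)h + (-7932) = -2492, so h = -20.

-20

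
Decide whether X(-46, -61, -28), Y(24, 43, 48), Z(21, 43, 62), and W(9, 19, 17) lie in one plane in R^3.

A normal to the plane through X, Y, Z is n = XY × XZ = (1456, -1208, 312).
The plane has equation n·P = -2024. For W: n·W = -4544.
-4544 ≠ -2024, so W is off the plane.

No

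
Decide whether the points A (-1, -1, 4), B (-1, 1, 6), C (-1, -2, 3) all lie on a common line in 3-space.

AB = (0, 2, 2), AC = (0, -1, -1).
Each component of AC is -1/2 times the corresponding component of AB, so AC = -1/2·AB and the points are collinear.

Yes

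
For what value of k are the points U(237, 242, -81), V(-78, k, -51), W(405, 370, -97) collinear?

Collinearity requires UV × UW = 0; each component is linear in k.
The x-component gives (-16)k + (32) = 0, so k = 2.
The remaining components then also vanish.

2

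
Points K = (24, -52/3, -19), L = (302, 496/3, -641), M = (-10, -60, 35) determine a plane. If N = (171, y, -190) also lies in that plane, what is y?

A normal to the plane is n = KL × KM = (-50024/3, 6136, -16952/3).
N lies in the plane iff n · KN = 0.
This gives (6136)y + (-4135664/3) = 0, so y = 674/3.

674/3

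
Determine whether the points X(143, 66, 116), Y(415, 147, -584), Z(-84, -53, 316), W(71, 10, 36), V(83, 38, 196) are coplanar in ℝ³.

The plane through X, Y, Z has normal n = XY × XZ = (-67100, 104500, -13981) and equation n·P = -4320096.
Checking the remaining points: n·W = -4222416, n·V = -4338576.
Since n·W = -4222416 ≠ -4320096, W is off the plane and the points are not all coplanar.

No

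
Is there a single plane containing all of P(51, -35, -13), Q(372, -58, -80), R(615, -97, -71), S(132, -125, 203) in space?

Yes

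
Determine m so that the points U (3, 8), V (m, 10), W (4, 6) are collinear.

Collinearity: (V − U) must be parallel to (W − U) = (1, -2).
Cross-multiplying the components: (m − 3)·(-2) = (2)·(1).
Solving gives m = 2.

2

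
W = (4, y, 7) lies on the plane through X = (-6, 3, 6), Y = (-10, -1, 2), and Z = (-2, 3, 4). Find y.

7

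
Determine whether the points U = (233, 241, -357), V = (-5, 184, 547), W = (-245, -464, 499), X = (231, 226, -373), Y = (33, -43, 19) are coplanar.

The plane through U, V, W has normal n = UV × UW = (588528, -228384, 140544) and equation n·P = 31912272.
Checking the remaining points: n·X = 31912272, n·Y = 31912272.
All equal 31912272, so all 5 points lie in one plane.

Yes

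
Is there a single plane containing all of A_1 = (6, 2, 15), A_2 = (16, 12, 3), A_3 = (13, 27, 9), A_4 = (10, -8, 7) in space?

No

With A_1 as base: A_1A_2 = (10, 10, -12), A_1A_3 = (7, 25, -6), A_1A_4 = (4, -10, -8).
A_1A_3 × A_1A_4 = (-260, 32, -170).
A_1A_2 · (A_1A_3 × A_1A_4) = -240.
Since -240 ≠ 0, the four points are not coplanar.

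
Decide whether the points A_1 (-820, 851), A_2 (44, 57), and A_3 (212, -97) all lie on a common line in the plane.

No

A_1A_2 = (864, -794), A_1A_3 = (1032, -948).
det[A_1A_2; A_1A_3] = (864)(-948) − (-794)(1032) = 336.
The determinant is nonzero, so they are not collinear.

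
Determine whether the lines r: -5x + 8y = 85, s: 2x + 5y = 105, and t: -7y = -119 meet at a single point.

No

Intersecting r and s: solving the 2×2 system gives (x, y) = (415/41, 695/41).
Substitute into t: (0)(415/41) + (-7)(695/41) = -4865/41.
But t requires -119 ≠ -4865/41, so the three lines have no common point.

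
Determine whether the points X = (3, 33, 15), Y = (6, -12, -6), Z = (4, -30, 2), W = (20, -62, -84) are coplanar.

A normal to the plane through X, Y, Z is n = XY × XZ = (-738, 18, -144).
The plane has equation n·P = -3780. For W: n·W = -3780.
Equal, so W lies in the plane and all four are coplanar.

Yes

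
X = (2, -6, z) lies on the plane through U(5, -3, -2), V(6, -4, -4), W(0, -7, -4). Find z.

-4

Coplanarity requires UV · (UW × UX) = 0.
UV = (1, -1, -2), UW = (-5, -4, -2); the triple product is linear in z with coefficient -9 and constant term -36.
Setting it to zero: z = -4.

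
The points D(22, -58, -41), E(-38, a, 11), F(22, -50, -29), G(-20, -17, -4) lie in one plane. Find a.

Normal to plane DFG: n = (-196, -504, 336); plane equation n·P = 11144.
Requiring n·E = 11144: (-504)a + (11144) = 11144.
So a = 0.

0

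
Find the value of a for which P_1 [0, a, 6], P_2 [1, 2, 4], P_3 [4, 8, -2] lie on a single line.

0

Direction P_2P_3 = (3, 6, -6). From the x-coordinate of P_1, the parameter along the line is τ = (0 − 1)/3 = -1/3.
Then a = 2 + (-1/3)·(6) = 0.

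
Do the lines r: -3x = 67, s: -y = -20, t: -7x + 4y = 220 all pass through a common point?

Lines aᵢx + bᵢy = cᵢ with pairwise distinct directions are concurrent exactly when det[aᵢ bᵢ cᵢ] = 0.
Here the determinant is -49.
Nonzero, so no common point exists.

No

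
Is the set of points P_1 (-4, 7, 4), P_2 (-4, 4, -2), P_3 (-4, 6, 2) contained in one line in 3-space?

P_1P_2 = (0, -3, -6), P_1P_3 = (0, -1, -2).
P_1P_2 × P_1P_3 = (0, 0, 0).
The cross product vanishes, so the three points are collinear.

Yes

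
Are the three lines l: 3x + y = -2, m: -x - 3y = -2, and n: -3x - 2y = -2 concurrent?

No

The three lines meet at one point iff the augmented coefficient matrix [aᵢ bᵢ cᵢ] has rank < 3, i.e. its determinant vanishes.
Here the determinant is 24.
Nonzero, so no common point exists.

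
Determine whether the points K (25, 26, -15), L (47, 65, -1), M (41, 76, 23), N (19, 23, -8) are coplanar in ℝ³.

No

A normal to the plane through K, L, M is n = KL × KM = (782, -612, 476).
The plane has equation n·P = -3502. For N: n·N = -3026.
-3026 ≠ -3502, so N is off the plane.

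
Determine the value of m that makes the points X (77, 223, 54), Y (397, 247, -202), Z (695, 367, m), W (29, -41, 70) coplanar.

The points are coplanar iff XY · (XZ × XW) = 0.
Expanding, this is linear in m: (83328)m + (35997696) = 0.
So m = -432.

-432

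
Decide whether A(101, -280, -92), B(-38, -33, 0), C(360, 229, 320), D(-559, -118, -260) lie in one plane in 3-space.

A normal to the plane through A, B, C is n = AB × AC = (54936, 81096, -134724).
The plane has equation n·P = -4763736. For D: n·D = -5250312.
-5250312 ≠ -4763736, so D is off the plane.

No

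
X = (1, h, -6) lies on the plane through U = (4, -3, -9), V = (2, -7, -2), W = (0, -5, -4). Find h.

The plane through U, V, W has equation −6x − 18y − 12z = 138.
Substituting X: (-18)h + (66) = 138, so h = -4.

-4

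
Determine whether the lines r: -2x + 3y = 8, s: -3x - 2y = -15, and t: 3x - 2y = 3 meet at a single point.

No

Intersecting r and s: solving the 2×2 system gives (x, y) = (29/13, 54/13).
Substitute into t: (3)(29/13) + (-2)(54/13) = -21/13.
But t requires 3 ≠ -21/13, so the three lines have no common point.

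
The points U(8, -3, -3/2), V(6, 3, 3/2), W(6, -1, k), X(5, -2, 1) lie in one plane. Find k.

Normal to plane UVX: n = (12, -4, 16); plane equation n·P = 84.
Requiring n·W = 84: (16)k + (76) = 84.
So k = 1/2.

1/2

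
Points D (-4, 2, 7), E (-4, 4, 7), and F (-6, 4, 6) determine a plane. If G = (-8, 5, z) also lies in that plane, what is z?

5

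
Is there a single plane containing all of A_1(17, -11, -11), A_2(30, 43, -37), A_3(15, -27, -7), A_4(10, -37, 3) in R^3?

Yes

The four points are coplanar iff the 3×3 determinant with rows A_1A_2, A_1A_3, A_1A_4 is zero.
Rows: (13, 54, -26), (-2, -16, 4), (-7, -26, 14).
Expanding along the first row: (13)(-120) − (54)(0) + (-26)(-60) = 0.
Zero determinant ⇒ coplanar.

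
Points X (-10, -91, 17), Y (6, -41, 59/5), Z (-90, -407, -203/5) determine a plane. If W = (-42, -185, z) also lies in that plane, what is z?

The plane through X, Y, Z has equation −(22616/5)x + (6688/5)y − 1056z = -472208/5.
Substituting W: (-1056)z + (-287408/5) = -472208/5, so z = 35.

35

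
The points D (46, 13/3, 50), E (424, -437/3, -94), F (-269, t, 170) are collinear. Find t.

Direction DE = (378, -150, -144). From the x-coordinate of F, the parameter along the line is τ = (-269 − 46)/378 = -5/6.
Then t = 13/3 + (-5/6)·(-150) = 388/3.

388/3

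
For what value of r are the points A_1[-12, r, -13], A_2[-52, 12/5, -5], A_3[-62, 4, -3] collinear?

-4

Collinearity requires A_1A_2 × A_1A_3 = 0; each component is linear in r.
The x-component gives (-2)r + (-8) = 0, so r = -4.
The remaining components then also vanish.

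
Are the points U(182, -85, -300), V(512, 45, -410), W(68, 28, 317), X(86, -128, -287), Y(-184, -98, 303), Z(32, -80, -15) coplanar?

The plane through U, V, W has normal n = UV × UW = (92640, -191070, 52110) and equation n·P = 17468430.
Checking the remaining points: n·X = 17468430, n·Y = 17468430, n·Z = 17468430.
All equal 17468430, so all 6 points lie in one plane.

Yes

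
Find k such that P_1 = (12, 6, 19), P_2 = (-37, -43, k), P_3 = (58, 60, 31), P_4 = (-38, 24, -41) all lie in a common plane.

Normal to plane P_1P_3P_4: n = (-3456, 2160, 3528); plane equation n·P = 38520.
Requiring n·P_2 = 38520: (3528)k + (34992) = 38520.
So k = 1.

1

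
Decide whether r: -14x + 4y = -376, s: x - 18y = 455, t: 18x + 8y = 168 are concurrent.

Lines aᵢx + bᵢy = cᵢ with pairwise distinct directions are concurrent exactly when det[aᵢ bᵢ cᵢ] = 0.
Here the determinant is 552.
Nonzero, so no common point exists.

No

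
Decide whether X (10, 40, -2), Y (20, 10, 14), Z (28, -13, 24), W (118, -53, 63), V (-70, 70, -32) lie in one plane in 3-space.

The plane through X, Y, Z has normal n = XY × XZ = (68, 28, 10) and equation n·P = 1780.
Checking the remaining points: n·W = 7170, n·V = -3120.
Since n·W = 7170 ≠ 1780, W is off the plane and the points are not all coplanar.

No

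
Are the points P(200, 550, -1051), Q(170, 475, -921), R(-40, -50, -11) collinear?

PQ = (-30, -75, 130), PR = (-240, -600, 1040).
Each component of PR is 8 times the corresponding component of PQ, so PR = 8·PQ and the points are collinear.

Yes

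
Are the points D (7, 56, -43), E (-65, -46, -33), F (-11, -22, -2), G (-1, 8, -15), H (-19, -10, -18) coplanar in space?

The plane through D, E, F has normal n = DE × DF = (-3402, 2772, 3780) and equation n·P = -31122.
Checking the remaining points: n·G = -31122, n·H = -31122.
All equal -31122, so all 5 points lie in one plane.

Yes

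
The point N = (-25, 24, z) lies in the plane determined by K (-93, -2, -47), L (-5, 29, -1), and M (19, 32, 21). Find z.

-15

Coplanarity requires KL · (KM × KN) = 0.
KL = (88, 31, 46), KM = (112, 34, 68); the triple product is linear in z with coefficient -480 and constant term -7200.
Setting it to zero: z = -15.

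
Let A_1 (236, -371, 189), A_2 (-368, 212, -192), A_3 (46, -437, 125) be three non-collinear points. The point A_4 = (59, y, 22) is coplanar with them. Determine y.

47

The plane through A_1, A_2, A_3 has equation −62458x + 33734y + 150634z = 1214424.
Substituting A_4: (33734)y + (-371074) = 1214424, so y = 47.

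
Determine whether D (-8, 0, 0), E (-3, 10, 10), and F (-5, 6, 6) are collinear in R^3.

Yes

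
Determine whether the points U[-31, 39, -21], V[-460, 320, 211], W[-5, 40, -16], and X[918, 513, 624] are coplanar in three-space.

Yes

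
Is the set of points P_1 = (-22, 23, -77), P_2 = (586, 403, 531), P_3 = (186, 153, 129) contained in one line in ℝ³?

No

P_1P_2 = (608, 380, 608), P_1P_3 = (208, 130, 206).
P_1P_2 × P_1P_3 = (-760, 1216, 0).
The cross product is nonzero, so the points do not lie on one line.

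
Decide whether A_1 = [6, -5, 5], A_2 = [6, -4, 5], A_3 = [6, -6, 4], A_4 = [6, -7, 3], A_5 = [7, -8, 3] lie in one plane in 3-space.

The plane through A_1, A_2, A_3 has normal n = A_1A_2 × A_1A_3 = (-1, 0, 0) and equation n·P = -6.
Checking the remaining points: n·A_4 = -6, n·A_5 = -7.
Since n·A_5 = -7 ≠ -6, A_5 is off the plane and the points are not all coplanar.

No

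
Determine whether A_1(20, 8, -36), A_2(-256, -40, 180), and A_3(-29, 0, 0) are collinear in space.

A_1A_2 = (-276, -48, 216), A_1A_3 = (-49, -8, 36).
Comparing components 3 and 1: (216)(-49) − (-276)(36) = -648 ≠ 0, so A_1A_2 and A_1A_3 are not parallel and the points are not collinear.

No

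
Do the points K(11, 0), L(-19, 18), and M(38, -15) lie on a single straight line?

KL = (-30, 18), KM = (27, -15).
det[KL; KM] = (-30)(-15) − (18)(27) = -36.
The determinant is nonzero, so they are not collinear.

No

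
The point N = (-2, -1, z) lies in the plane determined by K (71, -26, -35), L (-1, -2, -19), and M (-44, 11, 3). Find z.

-25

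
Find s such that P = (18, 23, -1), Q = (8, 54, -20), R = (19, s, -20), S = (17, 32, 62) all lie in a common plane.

18

Coplanarity ⇔ det[PQ; PR; PS] = 0.
Expanding, this is linear in s: (-649)s + (11682) = 0.
So s = 18.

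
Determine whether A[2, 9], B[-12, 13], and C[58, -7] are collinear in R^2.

Yes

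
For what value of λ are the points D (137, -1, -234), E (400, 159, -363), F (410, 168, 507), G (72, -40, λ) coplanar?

Coplanarity ⇔ det[DE; DF; DG] = 0.
Expanding, this is linear in λ: (767)λ + (29913) = 0.
So λ = -39.

-39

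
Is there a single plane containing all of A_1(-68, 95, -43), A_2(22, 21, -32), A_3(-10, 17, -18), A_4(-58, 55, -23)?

A normal to the plane through A_1, A_2, A_3 is n = A_1A_2 × A_1A_3 = (-992, -1612, -2728).
The plane has equation n·P = 31620. For A_4: n·A_4 = 31620.
Equal, so A_4 lies in the plane and all four are coplanar.

Yes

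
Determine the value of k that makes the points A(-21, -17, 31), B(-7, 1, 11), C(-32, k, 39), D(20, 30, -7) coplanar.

The points are coplanar iff AB · (AC × AD) = 0.
Expanding, this is linear in k: (288)k + (8352) = 0.
So k = -29.

-29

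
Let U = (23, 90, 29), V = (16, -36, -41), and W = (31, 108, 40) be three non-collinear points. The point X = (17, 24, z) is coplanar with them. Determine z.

The plane through U, V, W has equation −126x − 483y + 882z = -20790.
Substituting X: (882)z + (-13734) = -20790, so z = -8.

-8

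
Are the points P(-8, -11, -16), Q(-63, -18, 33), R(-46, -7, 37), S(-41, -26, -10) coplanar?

Yes

A normal to the plane through P, Q, R is n = PQ × PR = (-567, 1053, -486).
The plane has equation n·X = 729. For S: n·S = 729.
Equal, so S lies in the plane and all four are coplanar.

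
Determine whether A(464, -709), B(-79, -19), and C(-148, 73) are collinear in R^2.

AB = (-543, 690), AC = (-612, 782).
det[AB; AC] = (-543)(782) − (690)(-612) = -2346.
The determinant is nonzero, so they are not collinear.

No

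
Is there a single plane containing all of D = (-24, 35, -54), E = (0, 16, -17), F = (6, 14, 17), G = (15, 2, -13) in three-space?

Yes

A normal to the plane through D, E, F is n = DE × DF = (-572, -594, 66).
The plane has equation n·P = -10626. For G: n·G = -10626.
Equal, so G lies in the plane and all four are coplanar.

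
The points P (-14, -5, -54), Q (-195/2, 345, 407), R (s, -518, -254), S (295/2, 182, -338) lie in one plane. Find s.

-153/2

Coplanarity ⇔ det[PQ; PR; PS] = 0.
Expanding, this is linear in s: (185607)s + (28397871/2) = 0.
So s = -153/2.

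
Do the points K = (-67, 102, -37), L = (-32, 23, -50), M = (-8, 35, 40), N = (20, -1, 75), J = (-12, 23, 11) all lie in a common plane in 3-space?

The plane through K, L, M has normal n = KL × KM = (-6954, -3462, 2316) and equation n·P = 27102.
Checking the remaining points: n·N = 38082, n·J = 29298.
Since n·N = 38082 ≠ 27102, N is off the plane and the points are not all coplanar.

No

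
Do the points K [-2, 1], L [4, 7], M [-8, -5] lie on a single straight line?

KL = (6, 6), KM = (-6, -6).
det[KL; KM] = (6)(-6) − (6)(-6) = 0.
The determinant is zero, so the points are collinear.

Yes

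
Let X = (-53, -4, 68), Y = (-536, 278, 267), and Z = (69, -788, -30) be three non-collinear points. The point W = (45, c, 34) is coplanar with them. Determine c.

The plane through X, Y, Z has equation 128380x − 23056y + 344268z = 16698308.
Substituting W: (-23056)c + (17482212) = 16698308, so c = 34.

34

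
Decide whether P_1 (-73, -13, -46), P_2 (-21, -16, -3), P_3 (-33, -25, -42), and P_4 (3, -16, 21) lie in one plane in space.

Yes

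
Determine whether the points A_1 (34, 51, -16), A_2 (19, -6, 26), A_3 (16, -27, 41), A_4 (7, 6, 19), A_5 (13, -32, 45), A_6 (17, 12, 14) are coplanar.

The plane through A_1, A_2, A_3 has normal n = A_1A_2 × A_1A_3 = (27, 99, 144) and equation n·P = 3663.
Checking the remaining points: n·A_4 = 3519, n·A_5 = 3663, n·A_6 = 3663.
Since n·A_4 = 3519 ≠ 3663, A_4 is off the plane and the points are not all coplanar.

No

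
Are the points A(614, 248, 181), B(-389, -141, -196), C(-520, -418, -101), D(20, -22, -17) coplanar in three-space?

Yes

With A as base: AB = (-1003, -389, -377), AC = (-1134, -666, -282), AD = (-594, -270, -198).
AC × AD = (55728, -57024, -89424).
AB · (AC × AD) = 0.
The scalar triple product vanishes, so the four points are coplanar.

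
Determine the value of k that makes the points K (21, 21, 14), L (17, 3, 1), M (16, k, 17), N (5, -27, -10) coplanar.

Normal to plane KLN: n = (-192, 112, -96); plane equation n·P = -3024.
Requiring n·M = -3024: (112)k + (-4704) = -3024.
So k = 15.

15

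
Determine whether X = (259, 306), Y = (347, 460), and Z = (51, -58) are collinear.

Yes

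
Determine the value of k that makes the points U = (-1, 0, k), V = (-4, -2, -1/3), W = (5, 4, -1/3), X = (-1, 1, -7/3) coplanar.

Coplanarity ⇔ det[UV; UW; UX] = 0.
Expanding, this is linear in k: (-9)k + (-3) = 0.
So k = -1/3.

-1/3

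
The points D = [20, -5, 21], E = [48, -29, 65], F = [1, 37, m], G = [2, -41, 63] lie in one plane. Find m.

Normal to plane DEG: n = (576, -1968, -1440); plane equation n·P = -8880.
Requiring n·F = -8880: (-1440)m + (-72240) = -8880.
So m = -44.

-44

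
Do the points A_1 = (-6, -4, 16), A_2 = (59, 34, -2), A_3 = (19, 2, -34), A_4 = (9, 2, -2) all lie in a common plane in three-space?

With A_1 as base: A_1A_2 = (65, 38, -18), A_1A_3 = (25, 6, -50), A_1A_4 = (15, 6, -18).
A_1A_3 × A_1A_4 = (192, -300, 60).
A_1A_2 · (A_1A_3 × A_1A_4) = 0.
The scalar triple product vanishes, so the four points are coplanar.

Yes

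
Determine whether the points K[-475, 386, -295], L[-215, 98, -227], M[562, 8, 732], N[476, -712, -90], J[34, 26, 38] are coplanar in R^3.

The plane through K, L, M has normal n = KL × KM = (-270072, -196504, 200376) and equation n·P = -6677264.
Checking the remaining points: n·N = -6677264, n·J = -6677264.
All equal -6677264, so all 5 points lie in one plane.

Yes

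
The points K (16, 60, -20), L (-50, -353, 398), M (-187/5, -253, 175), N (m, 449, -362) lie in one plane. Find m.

398/5

The points are coplanar iff KL · (KM × KN) = 0.
Expanding, this is linear in m: (50299)m + (-20019002/5) = 0.
So m = 398/5.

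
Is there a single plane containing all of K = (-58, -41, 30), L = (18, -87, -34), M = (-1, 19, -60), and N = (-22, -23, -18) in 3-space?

Yes

With K as base: KL = (76, -46, -64), KM = (57, 60, -90), KN = (36, 18, -48).
KM × KN = (-1260, -504, -1134).
KL · (KM × KN) = 0.
The scalar triple product vanishes, so the four points are coplanar.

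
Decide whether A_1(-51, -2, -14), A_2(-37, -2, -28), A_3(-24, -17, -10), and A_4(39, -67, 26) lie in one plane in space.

No

With A_1 as base: A_1A_2 = (14, 0, -14), A_1A_3 = (27, -15, 4), A_1A_4 = (90, -65, 40).
A_1A_3 × A_1A_4 = (-340, -720, -405).
A_1A_2 · (A_1A_3 × A_1A_4) = 910.
Since 910 ≠ 0, the four points are not coplanar.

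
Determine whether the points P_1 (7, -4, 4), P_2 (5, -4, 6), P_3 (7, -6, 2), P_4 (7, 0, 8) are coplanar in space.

With P_1 as base: P_1P_2 = (-2, 0, 2), P_1P_3 = (0, -2, -2), P_1P_4 = (0, 4, 4).
P_1P_3 × P_1P_4 = (0, 0, 0).
P_1P_2 · (P_1P_3 × P_1P_4) = 0.
The scalar triple product vanishes, so the four points are coplanar.

Yes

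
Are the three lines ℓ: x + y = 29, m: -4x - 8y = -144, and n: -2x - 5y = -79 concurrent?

Yes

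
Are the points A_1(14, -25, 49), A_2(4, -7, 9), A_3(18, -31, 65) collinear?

No

A_1A_2 = (-10, 18, -40), A_1A_3 = (4, -6, 16).
Comparing components 2 and 3: (18)(16) − (-40)(-6) = 48 ≠ 0, so A_1A_2 and A_1A_3 are not parallel and the points are not collinear.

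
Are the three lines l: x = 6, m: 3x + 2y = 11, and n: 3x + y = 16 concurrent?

Lines aᵢx + bᵢy = cᵢ with pairwise distinct directions are concurrent exactly when det[aᵢ bᵢ cᵢ] = 0.
Here the determinant is 3.
Nonzero, so no common point exists.

No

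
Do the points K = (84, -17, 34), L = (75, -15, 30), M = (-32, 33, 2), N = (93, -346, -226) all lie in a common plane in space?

Yes

With K as base: KL = (-9, 2, -4), KM = (-116, 50, -32), KN = (9, -329, -260).
KM × KN = (-23528, -30448, 37714).
KL · (KM × KN) = 0.
The scalar triple product vanishes, so the four points are coplanar.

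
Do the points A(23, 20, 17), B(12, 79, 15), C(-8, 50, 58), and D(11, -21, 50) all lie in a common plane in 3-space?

With A as base: AB = (-11, 59, -2), AC = (-31, 30, 41), AD = (-12, -41, 33).
AC × AD = (2671, 531, 1631).
AB · (AC × AD) = -1314.
Since -1314 ≠ 0, the four points are not coplanar.

No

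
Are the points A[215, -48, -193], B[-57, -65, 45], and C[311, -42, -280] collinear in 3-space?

AB = (-272, -17, 238), AC = (96, 6, -87).
Comparing components 2 and 3: (-17)(-87) − (238)(6) = 51 ≠ 0, so AB and AC are not parallel and the points are not collinear.

No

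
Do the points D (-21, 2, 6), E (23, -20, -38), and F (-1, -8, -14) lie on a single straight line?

Yes

DE = (44, -22, -44), DF = (20, -10, -20).
DE × DF = (0, 0, 0).
The cross product vanishes, so the three points are collinear.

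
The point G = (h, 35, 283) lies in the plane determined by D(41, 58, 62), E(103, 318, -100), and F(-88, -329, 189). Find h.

102

Coplanarity requires DE · (DF × DG) = 0.
DE = (62, 260, -162), DF = (-129, -387, 127); the triple product is linear in h with coefficient -29674 and constant term 3026748.
Setting it to zero: h = 102.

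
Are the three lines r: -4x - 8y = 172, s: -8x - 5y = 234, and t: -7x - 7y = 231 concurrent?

The three lines meet at one point iff the augmented coefficient matrix [aᵢ bᵢ cᵢ] has rank < 3, i.e. its determinant vanishes.
Here the determinant is 0.
It vanishes, so the lines are concurrent at (-23, -10).

Yes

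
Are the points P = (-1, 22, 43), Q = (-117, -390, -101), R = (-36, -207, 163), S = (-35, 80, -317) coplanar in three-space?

A normal to the plane through P, Q, R is n = PQ × PR = (-82416, 18960, 12144).
The plane has equation n·X = 1021728. For S: n·S = 551712.
551712 ≠ 1021728, so S is off the plane.

No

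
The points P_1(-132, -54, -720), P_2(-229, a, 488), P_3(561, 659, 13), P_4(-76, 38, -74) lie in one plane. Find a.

Normal to plane P_1P_3P_4: n = (393162, -406630, 23828); plane equation n·P = -47095524.
Requiring n·P_2 = -47095524: (-406630)a + (-78406034) = -47095524.
So a = -77.

-77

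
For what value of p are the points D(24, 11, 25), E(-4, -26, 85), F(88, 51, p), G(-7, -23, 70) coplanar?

Normal to plane DEG: n = (375, -600, -195); plane equation n·P = -2475.
Requiring n·F = -2475: (-195)p + (2400) = -2475.
So p = 25.

25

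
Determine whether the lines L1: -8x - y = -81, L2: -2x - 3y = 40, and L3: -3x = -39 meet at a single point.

No

Lines aᵢx + bᵢy = cᵢ with pairwise distinct directions are concurrent exactly when det[aᵢ bᵢ cᵢ] = 0.
Here the determinant is -9.
Nonzero, so no common point exists.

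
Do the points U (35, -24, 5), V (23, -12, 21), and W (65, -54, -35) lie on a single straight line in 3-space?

UV = (-12, 12, 16), UW = (30, -30, -40).
Each component of UW is -5/2 times the corresponding component of UV, so UW = -5/2·UV and the points are collinear.

Yes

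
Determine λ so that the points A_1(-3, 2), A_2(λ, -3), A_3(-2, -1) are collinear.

-4/3

Collinearity: (A_2 − A_1) must be parallel to (A_3 − A_1) = (1, -3).
Cross-multiplying the components: (λ − (-3))·(-3) = (-5)·(1).
Solving gives λ = -4/3.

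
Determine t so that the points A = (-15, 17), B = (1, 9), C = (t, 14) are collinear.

-9

The three points are collinear iff det[AB; AC] = 0.
This determinant is linear in t: (8)t + (72) = 0, so t = -9.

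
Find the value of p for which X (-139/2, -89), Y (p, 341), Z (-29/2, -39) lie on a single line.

807/2

The three points are collinear iff det[XY; XZ] = 0.
This determinant is linear in p: (50)p + (-20175) = 0, so p = 807/2.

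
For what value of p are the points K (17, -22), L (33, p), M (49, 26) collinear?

2

Collinearity: (L − K) must be parallel to (M − K) = (32, 48).
Cross-multiplying the components: (p − (-22))·(32) = (16)·(48).
Solving gives p = 2.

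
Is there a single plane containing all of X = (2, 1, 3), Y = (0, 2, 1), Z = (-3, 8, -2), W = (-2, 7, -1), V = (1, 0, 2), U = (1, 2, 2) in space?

The plane through X, Y, Z has normal n = XY × XZ = (9, 0, -9) and equation n·P = -9.
Checking the remaining points: n·W = -9, n·V = -9, n·U = -9.
All equal -9, so all 6 points lie in one plane.

Yes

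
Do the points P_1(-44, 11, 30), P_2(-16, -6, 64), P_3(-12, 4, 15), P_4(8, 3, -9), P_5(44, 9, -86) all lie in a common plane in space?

Yes

The plane through P_1, P_2, P_3 has normal n = P_1P_2 × P_1P_3 = (493, 1508, 348) and equation n·P = 5336.
Checking the remaining points: n·P_4 = 5336, n·P_5 = 5336.
All equal 5336, so all 5 points lie in one plane.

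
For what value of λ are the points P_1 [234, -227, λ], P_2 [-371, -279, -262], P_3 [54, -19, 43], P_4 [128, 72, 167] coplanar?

-321

Coplanarity ⇔ det[P_1P_2; P_1P_3; P_1P_4] = 0.
Expanding, this is linear in λ: (-19435)λ + (-6238635) = 0.
So λ = -321.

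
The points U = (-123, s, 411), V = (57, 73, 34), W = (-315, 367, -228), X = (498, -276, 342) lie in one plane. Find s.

306

Coplanarity ⇔ det[UV; UW; UX] = 0.
Expanding, this is linear in s: (966)s + (-295596) = 0.
So s = 306.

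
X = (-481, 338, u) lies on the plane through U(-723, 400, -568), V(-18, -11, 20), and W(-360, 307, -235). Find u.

-346

A normal to the plane is n = UV × UW = (-82179, -21321, 83628).
X lies in the plane iff n · UX = 0.
This gives (83628)u + (28935288) = 0, so u = -346.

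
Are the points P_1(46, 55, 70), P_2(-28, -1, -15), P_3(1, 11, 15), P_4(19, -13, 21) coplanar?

No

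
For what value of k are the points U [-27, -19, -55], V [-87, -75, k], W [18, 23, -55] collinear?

-55

Direction UW = (45, 42, 0). From the x-coordinate of V, the parameter along the line is τ = (-87 − (-27))/45 = -4/3.
Then k = (-55) + (-4/3)·(0) = -55.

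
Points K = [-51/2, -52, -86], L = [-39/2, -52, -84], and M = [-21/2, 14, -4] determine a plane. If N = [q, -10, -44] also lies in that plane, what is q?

A normal to the plane is n = KL × KM = (-132, -462, 396).
N lies in the plane iff n · KN = 0.
This gives (-132)q + (-6138) = 0, so q = -93/2.

-93/2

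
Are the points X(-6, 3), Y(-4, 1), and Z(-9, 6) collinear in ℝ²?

Yes

XY = (2, -2), XZ = (-3, 3).
det[XY; XZ] = (2)(3) − (-2)(-3) = 0.
The determinant is zero, so the points are collinear.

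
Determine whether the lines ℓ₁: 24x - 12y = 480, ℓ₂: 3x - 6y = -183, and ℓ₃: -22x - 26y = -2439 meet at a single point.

No

Lines aᵢx + bᵢy = cᵢ with pairwise distinct directions are concurrent exactly when det[aᵢ bᵢ cᵢ] = 0.
Here the determinant is 108.
Nonzero, so no common point exists.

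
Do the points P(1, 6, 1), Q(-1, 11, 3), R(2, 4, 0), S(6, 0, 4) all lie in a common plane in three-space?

No

With P as base: PQ = (-2, 5, 2), PR = (1, -2, -1), PS = (5, -6, 3).
PR × PS = (-12, -8, 4).
PQ · (PR × PS) = -8.
Since -8 ≠ 0, the four points are not coplanar.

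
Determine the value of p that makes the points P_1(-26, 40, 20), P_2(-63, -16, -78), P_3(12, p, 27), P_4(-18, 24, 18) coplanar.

-16

Coplanarity ⇔ det[P_1P_2; P_1P_3; P_1P_4] = 0.
Expanding, this is linear in p: (858)p + (13728) = 0.
So p = -16.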